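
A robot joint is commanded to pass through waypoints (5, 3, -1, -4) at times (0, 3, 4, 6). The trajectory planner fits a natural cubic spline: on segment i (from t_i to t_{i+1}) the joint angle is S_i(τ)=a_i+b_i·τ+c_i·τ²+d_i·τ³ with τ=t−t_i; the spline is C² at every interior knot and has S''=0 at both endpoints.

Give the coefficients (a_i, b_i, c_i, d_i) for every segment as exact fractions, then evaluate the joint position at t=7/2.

  seg 0: a=5 b=217/282 c=0 d=-15/94
  seg 1: a=3 b=-499/141 c=-135/94 d=275/282
  seg 2: a=-1 b=-983/282 c=70/47 d=-35/141
S(7/2) = 747/752

Δ: Δ0=-2/3, Δ1=-4, Δ2=-3/2
row 1: diag=8, rhs=-20; c'=1/8, d'=-5/2
row 2: denom=6−1·1/8=47/8; d'=(15−1·-5/2)/(47/8)=140/47
back: M2=140/47
back: M1=-5/2−1/8·140/47=-135/47
M: M0=0, M1=-135/47, M2=140/47, M3=0
seg 0: a=5, c=M0/2=0, d=(M1−M0)/(6·3)=-15/94, b=Δ0−h0·(2M0+M1)/6=217/282
seg 1: a=3, c=M1/2=-135/94, d=(M2−M1)/(6·1)=275/282, b=Δ1−h1·(2M1+M2)/6=-499/141
seg 2: a=-1, c=M2/2=70/47, d=(M3−M2)/(6·2)=-35/141, b=Δ2−h2·(2M2+M3)/6=-983/282
t_q=7/2 → seg 1, τ=1/2; S=3+-499/141·τ+-135/94·τ²+275/282·τ³=747/752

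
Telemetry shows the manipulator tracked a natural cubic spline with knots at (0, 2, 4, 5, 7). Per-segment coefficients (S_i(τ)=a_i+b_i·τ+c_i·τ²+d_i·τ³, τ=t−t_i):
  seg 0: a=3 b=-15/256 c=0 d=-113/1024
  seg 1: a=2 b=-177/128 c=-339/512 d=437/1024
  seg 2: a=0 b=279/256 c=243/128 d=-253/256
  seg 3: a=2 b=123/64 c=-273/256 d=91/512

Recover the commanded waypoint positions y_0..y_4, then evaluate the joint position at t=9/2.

y_0=3 y_1=2 y_2=0 y_3=2 y_4=3
S(9/2) = 1835/2048

y_0 = S_0(0) = a_0 = 3
y_1 = S_1(0) = a_1 = 2
y_2 = S_2(0) = a_2 = 0
y_3 = S_3(0) = a_3 = 2
y_4 = S_3(2) = 3
t_q=9/2 is in segment 2 (τ=1/2); S_2(τ)=1835/2048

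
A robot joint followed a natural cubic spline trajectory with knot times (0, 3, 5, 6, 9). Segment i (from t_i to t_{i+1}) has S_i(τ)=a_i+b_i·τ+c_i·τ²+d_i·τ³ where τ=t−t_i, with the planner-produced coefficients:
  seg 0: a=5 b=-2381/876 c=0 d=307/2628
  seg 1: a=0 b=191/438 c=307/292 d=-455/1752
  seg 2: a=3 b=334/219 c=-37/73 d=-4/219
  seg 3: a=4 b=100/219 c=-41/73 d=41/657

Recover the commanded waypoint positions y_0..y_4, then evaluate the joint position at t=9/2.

y_0=5 y_1=0 y_2=3 y_3=4 y_4=2
S(9/2) = 10013/4672

y_0 = S_0(0) = a_0 = 5
y_1 = S_1(0) = a_1 = 0
y_2 = S_2(0) = a_2 = 3
y_3 = S_3(0) = a_3 = 4
y_4 = S_3(3) = 2
t_q=9/2 is in segment 1 (τ=3/2); S_1(τ)=10013/4672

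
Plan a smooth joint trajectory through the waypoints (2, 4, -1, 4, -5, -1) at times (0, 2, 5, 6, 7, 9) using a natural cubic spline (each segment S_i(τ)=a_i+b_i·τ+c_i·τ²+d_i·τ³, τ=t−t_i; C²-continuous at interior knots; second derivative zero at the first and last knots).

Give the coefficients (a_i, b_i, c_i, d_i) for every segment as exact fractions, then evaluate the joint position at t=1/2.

Δ: Δ0=1, Δ1=-5/3, Δ2=5, Δ3=-9, Δ4=2
row 1: diag=10, rhs=-16; c'=3/10, d'=-8/5
row 2: denom=8−3·3/10=71/10; d'=(40−3·-8/5)/(71/10)=448/71
row 3: denom=4−1·10/71=274/71; d'=(-84−1·448/71)/(274/71)=-3206/137
row 4: denom=6−1·71/274=1573/274; d'=(66−1·-3206/137)/(1573/274)=24496/1573
back: M4=24496/1573
back: M3=-3206/137−71/274·24496/1573=-43158/1573
back: M2=448/71−10/71·-43158/1573=16004/1573
back: M1=-8/5−3/10·16004/1573=-7318/1573
M: M0=0, M1=-7318/1573, M2=16004/1573, M3=-43158/1573, M4=24496/1573, M5=0
seg 0: a=2, c=M0/2=0, d=(M1−M0)/(6·2)=-3659/9438, b=Δ0−h0·(2M0+M1)/6=12037/4719
seg 1: a=4, c=M1/2=-3659/1573, d=(M2−M1)/(6·3)=299/363, b=Δ1−h1·(2M1+M2)/6=-9917/4719
seg 2: a=-1, c=M2/2=8002/1573, d=(M3−M2)/(6·1)=-29581/4719, b=Δ2−h2·(2M2+M3)/6=29170/4719
seg 3: a=4, c=M3/2=-21579/1573, d=(M4−M3)/(6·1)=33827/4719, b=Δ3−h3·(2M3+M4)/6=-1051/429
seg 4: a=-5, c=M4/2=12248/1573, d=(M5−M4)/(6·2)=-6124/4719, b=Δ4−h4·(2M4+M5)/6=-39554/4719
t_q=1/2 → seg 0, τ=1/2; S=2+12037/4719·τ+0·τ²+-3659/9438·τ³=81215/25168

  seg 0: a=2 b=12037/4719 c=0 d=-3659/9438
  seg 1: a=4 b=-9917/4719 c=-3659/1573 d=299/363
  seg 2: a=-1 b=29170/4719 c=8002/1573 d=-29581/4719
  seg 3: a=4 b=-1051/429 c=-21579/1573 d=33827/4719
  seg 4: a=-5 b=-39554/4719 c=12248/1573 d=-6124/4719
S(1/2) = 81215/25168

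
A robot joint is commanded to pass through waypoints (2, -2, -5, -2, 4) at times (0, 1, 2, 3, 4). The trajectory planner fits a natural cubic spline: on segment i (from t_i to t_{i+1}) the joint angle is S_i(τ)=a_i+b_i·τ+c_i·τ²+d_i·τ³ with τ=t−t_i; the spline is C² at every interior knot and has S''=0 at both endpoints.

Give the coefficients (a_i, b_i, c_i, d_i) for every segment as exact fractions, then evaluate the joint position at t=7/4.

Δ: Δ0=-4, Δ1=-3, Δ2=3, Δ3=6
row 1: diag=4, rhs=6; c'=1/4, d'=3/2
row 2: denom=4−1·1/4=15/4; d'=(36−1·3/2)/(15/4)=46/5
row 3: denom=4−1·4/15=56/15; d'=(18−1·46/5)/(56/15)=33/14
back: M3=33/14
back: M2=46/5−4/15·33/14=60/7
back: M1=3/2−1/4·60/7=-9/14
M: M0=0, M1=-9/14, M2=60/7, M3=33/14, M4=0
seg 0: a=2, c=M0/2=0, d=(M1−M0)/(6·1)=-3/28, b=Δ0−h0·(2M0+M1)/6=-109/28
seg 1: a=-2, c=M1/2=-9/28, d=(M2−M1)/(6·1)=43/28, b=Δ1−h1·(2M1+M2)/6=-59/14
seg 2: a=-5, c=M2/2=30/7, d=(M3−M2)/(6·1)=-29/28, b=Δ2−h2·(2M2+M3)/6=-1/4
seg 3: a=-2, c=M3/2=33/28, d=(M4−M3)/(6·1)=-11/28, b=Δ3−h3·(2M3+M4)/6=73/14
t_q=7/4 → seg 1, τ=3/4; S=-2+-59/14·τ+-9/28·τ²+43/28·τ³=-8411/1792

  seg 0: a=2 b=-109/28 c=0 d=-3/28
  seg 1: a=-2 b=-59/14 c=-9/28 d=43/28
  seg 2: a=-5 b=-1/4 c=30/7 d=-29/28
  seg 3: a=-2 b=73/14 c=33/28 d=-11/28
S(7/4) = -8411/1792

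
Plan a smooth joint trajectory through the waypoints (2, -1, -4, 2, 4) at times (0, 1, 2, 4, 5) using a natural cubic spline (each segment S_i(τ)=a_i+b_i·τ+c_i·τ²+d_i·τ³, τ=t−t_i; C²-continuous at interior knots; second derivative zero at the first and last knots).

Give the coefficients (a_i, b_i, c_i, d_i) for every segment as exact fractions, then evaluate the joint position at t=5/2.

  seg 0: a=2 b=-164/61 c=0 d=-19/61
  seg 1: a=-1 b=-221/61 c=-57/61 d=95/61
  seg 2: a=-4 b=-50/61 c=228/61 d=-223/244
  seg 3: a=2 b=193/61 c=-213/122 d=71/122
S(5/2) = -7007/1952

Δ: Δ0=-3, Δ1=-3, Δ2=3, Δ3=2
row 1: diag=4, rhs=0; c'=1/4, d'=0
row 2: denom=6−1·1/4=23/4; d'=(36−1·0)/(23/4)=144/23
row 3: denom=6−2·8/23=122/23; d'=(-6−2·144/23)/(122/23)=-213/61
back: M3=-213/61
back: M2=144/23−8/23·-213/61=456/61
back: M1=0−1/4·456/61=-114/61
M: M0=0, M1=-114/61, M2=456/61, M3=-213/61, M4=0
seg 0: a=2, c=M0/2=0, d=(M1−M0)/(6·1)=-19/61, b=Δ0−h0·(2M0+M1)/6=-164/61
seg 1: a=-1, c=M1/2=-57/61, d=(M2−M1)/(6·1)=95/61, b=Δ1−h1·(2M1+M2)/6=-221/61
seg 2: a=-4, c=M2/2=228/61, d=(M3−M2)/(6·2)=-223/244, b=Δ2−h2·(2M2+M3)/6=-50/61
seg 3: a=2, c=M3/2=-213/122, d=(M4−M3)/(6·1)=71/122, b=Δ3−h3·(2M3+M4)/6=193/61
t_q=5/2 → seg 2, τ=1/2; S=-4+-50/61·τ+228/61·τ²+-223/244·τ³=-7007/1952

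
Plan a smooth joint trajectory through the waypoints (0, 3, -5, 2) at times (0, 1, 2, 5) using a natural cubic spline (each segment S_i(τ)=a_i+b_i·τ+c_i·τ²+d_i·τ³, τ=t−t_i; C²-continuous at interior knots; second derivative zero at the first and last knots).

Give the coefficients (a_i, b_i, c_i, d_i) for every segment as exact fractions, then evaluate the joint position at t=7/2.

  seg 0: a=0 b=574/93 c=0 d=-295/93
  seg 1: a=3 b=-311/93 c=-295/31 d=452/93
  seg 2: a=-5 b=-725/93 c=157/31 d=-157/279
S(7/2) = -1785/248

Δ: Δ0=3, Δ1=-8, Δ2=7/3
row 1: diag=4, rhs=-66; c'=1/4, d'=-33/2
row 2: denom=8−1·1/4=31/4; d'=(62−1·-33/2)/(31/4)=314/31
back: M2=314/31
back: M1=-33/2−1/4·314/31=-590/31
M: M0=0, M1=-590/31, M2=314/31, M3=0
seg 0: a=0, c=M0/2=0, d=(M1−M0)/(6·1)=-295/93, b=Δ0−h0·(2M0+M1)/6=574/93
seg 1: a=3, c=M1/2=-295/31, d=(M2−M1)/(6·1)=452/93, b=Δ1−h1·(2M1+M2)/6=-311/93
seg 2: a=-5, c=M2/2=157/31, d=(M3−M2)/(6·3)=-157/279, b=Δ2−h2·(2M2+M3)/6=-725/93
t_q=7/2 → seg 2, τ=3/2; S=-5+-725/93·τ+157/31·τ²+-157/279·τ³=-1785/248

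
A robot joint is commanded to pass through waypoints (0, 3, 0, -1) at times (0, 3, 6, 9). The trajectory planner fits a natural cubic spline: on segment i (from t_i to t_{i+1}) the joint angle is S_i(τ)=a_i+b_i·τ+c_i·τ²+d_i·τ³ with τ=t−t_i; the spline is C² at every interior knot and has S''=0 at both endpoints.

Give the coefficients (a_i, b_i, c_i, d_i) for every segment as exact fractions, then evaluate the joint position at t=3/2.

Δ: Δ0=1, Δ1=-1, Δ2=-1/3
row 1: diag=12, rhs=-12; c'=1/4, d'=-1
row 2: denom=12−3·1/4=45/4; d'=(4−3·-1)/(45/4)=28/45
back: M2=28/45
back: M1=-1−1/4·28/45=-52/45
M: M0=0, M1=-52/45, M2=28/45, M3=0
seg 0: a=0, c=M0/2=0, d=(M1−M0)/(6·3)=-26/405, b=Δ0−h0·(2M0+M1)/6=71/45
seg 1: a=3, c=M1/2=-26/45, d=(M2−M1)/(6·3)=8/81, b=Δ1−h1·(2M1+M2)/6=-7/45
seg 2: a=0, c=M2/2=14/45, d=(M3−M2)/(6·3)=-14/405, b=Δ2−h2·(2M2+M3)/6=-43/45
t_q=3/2 → seg 0, τ=3/2; S=0+71/45·τ+0·τ²+-26/405·τ³=43/20

  seg 0: a=0 b=71/45 c=0 d=-26/405
  seg 1: a=3 b=-7/45 c=-26/45 d=8/81
  seg 2: a=0 b=-43/45 c=14/45 d=-14/405
S(3/2) = 43/20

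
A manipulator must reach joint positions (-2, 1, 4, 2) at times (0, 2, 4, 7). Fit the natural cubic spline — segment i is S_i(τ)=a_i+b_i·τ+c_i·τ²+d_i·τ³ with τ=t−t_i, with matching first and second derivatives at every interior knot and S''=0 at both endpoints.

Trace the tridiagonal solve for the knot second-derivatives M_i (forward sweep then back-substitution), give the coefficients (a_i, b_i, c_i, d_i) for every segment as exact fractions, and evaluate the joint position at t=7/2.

  seg 0: a=-2 b=79/57 c=0 d=13/456
  seg 1: a=1 b=197/114 c=13/76 d=-65/456
  seg 2: a=4 b=40/57 c=-13/19 d=13/171
S(7/2) = 4251/1216

Δ: Δ0=3/2, Δ1=3/2, Δ2=-2/3
row 1: diag=8, rhs=0; c'=1/4, d'=0
row 2: denom=10−2·1/4=19/2; d'=(-13−2·0)/(19/2)=-26/19
back: M2=-26/19
back: M1=0−1/4·-26/19=13/38
M: M0=0, M1=13/38, M2=-26/19, M3=0
seg 0: a=-2, c=M0/2=0, d=(M1−M0)/(6·2)=13/456, b=Δ0−h0·(2M0+M1)/6=79/57
seg 1: a=1, c=M1/2=13/76, d=(M2−M1)/(6·2)=-65/456, b=Δ1−h1·(2M1+M2)/6=197/114
seg 2: a=4, c=M2/2=-13/19, d=(M3−M2)/(6·3)=13/171, b=Δ2−h2·(2M2+M3)/6=40/57
t_q=7/2 → seg 1, τ=3/2; S=1+197/114·τ+13/76·τ²+-65/456·τ³=4251/1216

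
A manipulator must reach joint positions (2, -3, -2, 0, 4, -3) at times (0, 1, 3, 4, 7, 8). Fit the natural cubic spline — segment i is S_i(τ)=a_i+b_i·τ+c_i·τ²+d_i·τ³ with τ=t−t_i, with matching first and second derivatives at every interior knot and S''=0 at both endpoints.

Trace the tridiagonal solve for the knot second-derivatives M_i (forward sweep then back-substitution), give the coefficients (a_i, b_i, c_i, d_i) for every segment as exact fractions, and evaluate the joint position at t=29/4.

Δ: Δ0=-5, Δ1=1/2, Δ2=2, Δ3=4/3, Δ4=-7
row 1: diag=6, rhs=33; c'=1/3, d'=11/2
row 2: denom=6−2·1/3=16/3; d'=(9−2·11/2)/(16/3)=-3/8
row 3: denom=8−1·3/16=125/16; d'=(-4−1·-3/8)/(125/16)=-58/125
row 4: denom=8−3·48/125=856/125; d'=(-50−3·-58/125)/(856/125)=-1519/214
back: M4=-1519/214
back: M3=-58/125−48/125·-1519/214=242/107
back: M2=-3/8−3/16·242/107=-171/214
back: M1=11/2−1/3·-171/214=617/107
M: M0=0, M1=617/107, M2=-171/214, M3=242/107, M4=-1519/214, M5=0
seg 0: a=2, c=M0/2=0, d=(M1−M0)/(6·1)=617/642, b=Δ0−h0·(2M0+M1)/6=-3827/642
seg 1: a=-3, c=M1/2=617/214, d=(M2−M1)/(6·2)=-1405/2568, b=Δ1−h1·(2M1+M2)/6=-988/321
seg 2: a=-2, c=M2/2=-171/428, d=(M3−M2)/(6·1)=655/1284, b=Δ2−h2·(2M2+M3)/6=1213/642
seg 3: a=0, c=M3/2=121/107, d=(M4−M3)/(6·3)=-2003/3852, b=Δ3−h3·(2M3+M4)/6=3365/1284
seg 4: a=4, c=M4/2=-1519/428, d=(M5−M4)/(6·1)=1519/1284, b=Δ4−h4·(2M4+M5)/6=-2975/642
t_q=29/4 → seg 4, τ=1/4; S=4+-2975/642·τ+-1519/428·τ²+1519/1284·τ³=72265/27392

  seg 0: a=2 b=-3827/642 c=0 d=617/642
  seg 1: a=-3 b=-988/321 c=617/214 d=-1405/2568
  seg 2: a=-2 b=1213/642 c=-171/428 d=655/1284
  seg 3: a=0 b=3365/1284 c=121/107 d=-2003/3852
  seg 4: a=4 b=-2975/642 c=-1519/428 d=1519/1284
S(29/4) = 72265/27392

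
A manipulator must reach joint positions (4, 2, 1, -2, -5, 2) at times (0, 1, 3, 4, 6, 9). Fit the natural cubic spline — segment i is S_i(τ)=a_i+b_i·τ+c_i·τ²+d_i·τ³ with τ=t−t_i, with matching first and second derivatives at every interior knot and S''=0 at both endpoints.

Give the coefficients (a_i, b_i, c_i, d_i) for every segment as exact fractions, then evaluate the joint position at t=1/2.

Δ: Δ0=-2, Δ1=-1/2, Δ2=-3, Δ3=-3/2, Δ4=7/3
row 1: diag=6, rhs=9; c'=1/3, d'=3/2
row 2: denom=6−2·1/3=16/3; d'=(-15−2·3/2)/(16/3)=-27/8
row 3: denom=6−1·3/16=93/16; d'=(9−1·-27/8)/(93/16)=66/31
row 4: denom=10−2·32/93=866/93; d'=(23−2·66/31)/(866/93)=1743/866
back: M4=1743/866
back: M3=66/31−32/93·1743/866=622/433
back: M2=-27/8−3/16·622/433=-1578/433
back: M1=3/2−1/3·-1578/433=2351/866
M: M0=0, M1=2351/866, M2=-1578/433, M3=622/433, M4=1743/866, M5=0
seg 0: a=4, c=M0/2=0, d=(M1−M0)/(6·1)=2351/5196, b=Δ0−h0·(2M0+M1)/6=-12743/5196
seg 1: a=2, c=M1/2=2351/1732, d=(M2−M1)/(6·2)=-5507/10392, b=Δ1−h1·(2M1+M2)/6=-2845/2598
seg 2: a=1, c=M2/2=-789/433, d=(M3−M2)/(6·1)=1100/1299, b=Δ2−h2·(2M2+M3)/6=-2630/1299
seg 3: a=-2, c=M3/2=311/433, d=(M4−M3)/(6·2)=499/10392, b=Δ3−h3·(2M3+M4)/6=-4064/1299
seg 4: a=-5, c=M4/2=1743/1732, d=(M5−M4)/(6·3)=-581/5196, b=Δ4−h4·(2M4+M5)/6=833/2598
t_q=1/2 → seg 0, τ=1/2; S=4+-12743/5196·τ+0·τ²+2351/5196·τ³=39217/13856

  seg 0: a=4 b=-12743/5196 c=0 d=2351/5196
  seg 1: a=2 b=-2845/2598 c=2351/1732 d=-5507/10392
  seg 2: a=1 b=-2630/1299 c=-789/433 d=1100/1299
  seg 3: a=-2 b=-4064/1299 c=311/433 d=499/10392
  seg 4: a=-5 b=833/2598 c=1743/1732 d=-581/5196
S(1/2) = 39217/13856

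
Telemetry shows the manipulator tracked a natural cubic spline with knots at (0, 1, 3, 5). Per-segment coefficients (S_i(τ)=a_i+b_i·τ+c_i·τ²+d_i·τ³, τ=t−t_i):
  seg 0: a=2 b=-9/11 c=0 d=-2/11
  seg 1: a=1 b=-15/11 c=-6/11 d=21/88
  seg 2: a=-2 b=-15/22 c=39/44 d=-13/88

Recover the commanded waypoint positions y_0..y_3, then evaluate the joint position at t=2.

y_0=2 y_1=1 y_2=-2 y_3=-1
S(2) = -59/88

y_0 = S_0(0) = a_0 = 2
y_1 = S_1(0) = a_1 = 1
y_2 = S_2(0) = a_2 = -2
y_3 = S_2(2) = -1
t_q=2 is in segment 1 (τ=1); S_1(τ)=-59/88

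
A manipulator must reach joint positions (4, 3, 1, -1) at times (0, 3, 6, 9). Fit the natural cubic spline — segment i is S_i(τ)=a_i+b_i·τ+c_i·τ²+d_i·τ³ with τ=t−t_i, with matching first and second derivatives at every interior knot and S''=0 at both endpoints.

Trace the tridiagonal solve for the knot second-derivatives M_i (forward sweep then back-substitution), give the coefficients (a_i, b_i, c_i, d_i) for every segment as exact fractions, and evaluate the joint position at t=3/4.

Δ: Δ0=-1/3, Δ1=-2/3, Δ2=-2/3
row 1: diag=12, rhs=-2; c'=1/4, d'=-1/6
row 2: denom=12−3·1/4=45/4; d'=(0−3·-1/6)/(45/4)=2/45
back: M2=2/45
back: M1=-1/6−1/4·2/45=-8/45
M: M0=0, M1=-8/45, M2=2/45, M3=0
seg 0: a=4, c=M0/2=0, d=(M1−M0)/(6·3)=-4/405, b=Δ0−h0·(2M0+M1)/6=-11/45
seg 1: a=3, c=M1/2=-4/45, d=(M2−M1)/(6·3)=1/81, b=Δ1−h1·(2M1+M2)/6=-23/45
seg 2: a=1, c=M2/2=1/45, d=(M3−M2)/(6·3)=-1/405, b=Δ2−h2·(2M2+M3)/6=-32/45
t_q=3/4 → seg 0, τ=3/4; S=4+-11/45·τ+0·τ²+-4/405·τ³=61/16

  seg 0: a=4 b=-11/45 c=0 d=-4/405
  seg 1: a=3 b=-23/45 c=-4/45 d=1/81
  seg 2: a=1 b=-32/45 c=1/45 d=-1/405
S(3/4) = 61/16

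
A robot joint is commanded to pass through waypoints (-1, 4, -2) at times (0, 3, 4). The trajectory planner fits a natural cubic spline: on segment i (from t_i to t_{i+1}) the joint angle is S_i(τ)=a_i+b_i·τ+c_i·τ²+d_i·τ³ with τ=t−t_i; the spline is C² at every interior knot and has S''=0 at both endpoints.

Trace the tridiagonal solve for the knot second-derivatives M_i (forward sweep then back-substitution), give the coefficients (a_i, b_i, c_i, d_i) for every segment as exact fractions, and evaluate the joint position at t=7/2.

  seg 0: a=-1 b=109/24 c=0 d=-23/72
  seg 1: a=4 b=-49/12 c=-23/8 d=23/24
S(7/2) = 87/64

Δ: Δ0=5/3, Δ1=-6
row 1: diag=8, rhs=-46; c'=1/8, d'=-23/4
back: M1=-23/4
M: M0=0, M1=-23/4, M2=0
seg 0: a=-1, c=M0/2=0, d=(M1−M0)/(6·3)=-23/72, b=Δ0−h0·(2M0+M1)/6=109/24
seg 1: a=4, c=M1/2=-23/8, d=(M2−M1)/(6·1)=23/24, b=Δ1−h1·(2M1+M2)/6=-49/12
t_q=7/2 → seg 1, τ=1/2; S=4+-49/12·τ+-23/8·τ²+23/24·τ³=87/64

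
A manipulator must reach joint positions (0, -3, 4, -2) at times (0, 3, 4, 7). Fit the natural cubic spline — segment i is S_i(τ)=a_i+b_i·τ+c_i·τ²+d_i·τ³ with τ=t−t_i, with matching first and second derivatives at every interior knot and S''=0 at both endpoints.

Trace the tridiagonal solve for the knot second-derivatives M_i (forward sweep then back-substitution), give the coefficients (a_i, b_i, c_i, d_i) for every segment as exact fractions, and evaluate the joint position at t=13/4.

  seg 0: a=0 b=-94/21 c=0 d=73/189
  seg 1: a=-3 b=125/21 c=73/21 d=-17/7
  seg 2: a=4 b=118/21 c=-80/21 d=80/189
S(13/4) = -597/448

Δ: Δ0=-1, Δ1=7, Δ2=-2
row 1: diag=8, rhs=48; c'=1/8, d'=6
row 2: denom=8−1·1/8=63/8; d'=(-54−1·6)/(63/8)=-160/21
back: M2=-160/21
back: M1=6−1/8·-160/21=146/21
M: M0=0, M1=146/21, M2=-160/21, M3=0
seg 0: a=0, c=M0/2=0, d=(M1−M0)/(6·3)=73/189, b=Δ0−h0·(2M0+M1)/6=-94/21
seg 1: a=-3, c=M1/2=73/21, d=(M2−M1)/(6·1)=-17/7, b=Δ1−h1·(2M1+M2)/6=125/21
seg 2: a=4, c=M2/2=-80/21, d=(M3−M2)/(6·3)=80/189, b=Δ2−h2·(2M2+M3)/6=118/21
t_q=13/4 → seg 1, τ=1/4; S=-3+125/21·τ+73/21·τ²+-17/7·τ³=-597/448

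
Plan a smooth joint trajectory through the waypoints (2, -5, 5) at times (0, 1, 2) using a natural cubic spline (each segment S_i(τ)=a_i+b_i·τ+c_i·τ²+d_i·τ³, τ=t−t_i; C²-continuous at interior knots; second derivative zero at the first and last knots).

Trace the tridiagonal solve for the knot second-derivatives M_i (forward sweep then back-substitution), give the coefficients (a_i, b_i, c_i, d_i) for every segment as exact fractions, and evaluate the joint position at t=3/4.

Δ: Δ0=-7, Δ1=10
row 1: diag=4, rhs=102; c'=1/4, d'=51/2
back: M1=51/2
M: M0=0, M1=51/2, M2=0
seg 0: a=2, c=M0/2=0, d=(M1−M0)/(6·1)=17/4, b=Δ0−h0·(2M0+M1)/6=-45/4
seg 1: a=-5, c=M1/2=51/4, d=(M2−M1)/(6·1)=-17/4, b=Δ1−h1·(2M1+M2)/6=3/2
t_q=3/4 → seg 0, τ=3/4; S=2+-45/4·τ+0·τ²+17/4·τ³=-1189/256

  seg 0: a=2 b=-45/4 c=0 d=17/4
  seg 1: a=-5 b=3/2 c=51/4 d=-17/4
S(3/4) = -1189/256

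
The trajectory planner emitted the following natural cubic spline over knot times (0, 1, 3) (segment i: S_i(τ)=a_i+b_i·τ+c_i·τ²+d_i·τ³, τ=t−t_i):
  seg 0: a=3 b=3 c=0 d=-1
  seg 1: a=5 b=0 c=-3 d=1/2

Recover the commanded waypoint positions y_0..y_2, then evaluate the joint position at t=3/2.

y_0=3 y_1=5 y_2=-3
S(3/2) = 69/16

y_0 = S_0(0) = a_0 = 3
y_1 = S_1(0) = a_1 = 5
y_2 = S_1(2) = -3
t_q=3/2 is in segment 1 (τ=1/2); S_1(τ)=69/16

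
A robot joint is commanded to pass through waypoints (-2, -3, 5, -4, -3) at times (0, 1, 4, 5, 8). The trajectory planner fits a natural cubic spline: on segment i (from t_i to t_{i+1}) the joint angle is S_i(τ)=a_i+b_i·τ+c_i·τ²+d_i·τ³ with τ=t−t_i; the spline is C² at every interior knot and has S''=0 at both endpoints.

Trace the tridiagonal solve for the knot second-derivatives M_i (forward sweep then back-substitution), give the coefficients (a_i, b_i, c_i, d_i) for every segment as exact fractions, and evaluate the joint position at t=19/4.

Δ: Δ0=-1, Δ1=8/3, Δ2=-9, Δ3=1/3
row 1: diag=8, rhs=22; c'=3/8, d'=11/4
row 2: denom=8−3·3/8=55/8; d'=(-70−3·11/4)/(55/8)=-626/55
row 3: denom=8−1·8/55=432/55; d'=(56−1·-626/55)/(432/55)=1853/216
back: M3=1853/216
back: M2=-626/55−8/55·1853/216=-341/27
back: M1=11/4−3/8·-341/27=539/72
M: M0=0, M1=539/72, M2=-341/27, M3=1853/216, M4=0
seg 0: a=-2, c=M0/2=0, d=(M1−M0)/(6·1)=539/432, b=Δ0−h0·(2M0+M1)/6=-971/432
seg 1: a=-3, c=M1/2=539/144, d=(M2−M1)/(6·3)=-4345/3888, b=Δ1−h1·(2M1+M2)/6=323/216
seg 2: a=5, c=M2/2=-341/54, d=(M3−M2)/(6·1)=509/144, b=Δ2−h2·(2M2+M3)/6=-2687/432
seg 3: a=-4, c=M3/2=1853/432, d=(M4−M3)/(6·3)=-1853/3888, b=Δ3−h3·(2M3+M4)/6=-1781/216
t_q=19/4 → seg 2, τ=3/4; S=5+-2687/432·τ+-341/54·τ²+509/144·τ³=-15905/9216

  seg 0: a=-2 b=-971/432 c=0 d=539/432
  seg 1: a=-3 b=323/216 c=539/144 d=-4345/3888
  seg 2: a=5 b=-2687/432 c=-341/54 d=509/144
  seg 3: a=-4 b=-1781/216 c=1853/432 d=-1853/3888
S(19/4) = -15905/9216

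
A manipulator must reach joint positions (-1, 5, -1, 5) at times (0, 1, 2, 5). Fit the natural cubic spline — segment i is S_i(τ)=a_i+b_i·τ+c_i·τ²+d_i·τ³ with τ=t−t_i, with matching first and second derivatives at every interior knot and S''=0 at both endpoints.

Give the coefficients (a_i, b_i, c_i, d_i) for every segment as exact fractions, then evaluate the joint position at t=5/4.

  seg 0: a=-1 b=290/31 c=0 d=-104/31
  seg 1: a=5 b=-22/31 c=-312/31 d=148/31
  seg 2: a=-1 b=-202/31 c=132/31 d=-44/93
S(5/4) = 2117/496

Δ: Δ0=6, Δ1=-6, Δ2=2
row 1: diag=4, rhs=-72; c'=1/4, d'=-18
row 2: denom=8−1·1/4=31/4; d'=(48−1·-18)/(31/4)=264/31
back: M2=264/31
back: M1=-18−1/4·264/31=-624/31
M: M0=0, M1=-624/31, M2=264/31, M3=0
seg 0: a=-1, c=M0/2=0, d=(M1−M0)/(6·1)=-104/31, b=Δ0−h0·(2M0+M1)/6=290/31
seg 1: a=5, c=M1/2=-312/31, d=(M2−M1)/(6·1)=148/31, b=Δ1−h1·(2M1+M2)/6=-22/31
seg 2: a=-1, c=M2/2=132/31, d=(M3−M2)/(6·3)=-44/93, b=Δ2−h2·(2M2+M3)/6=-202/31
t_q=5/4 → seg 1, τ=1/4; S=5+-22/31·τ+-312/31·τ²+148/31·τ³=2117/496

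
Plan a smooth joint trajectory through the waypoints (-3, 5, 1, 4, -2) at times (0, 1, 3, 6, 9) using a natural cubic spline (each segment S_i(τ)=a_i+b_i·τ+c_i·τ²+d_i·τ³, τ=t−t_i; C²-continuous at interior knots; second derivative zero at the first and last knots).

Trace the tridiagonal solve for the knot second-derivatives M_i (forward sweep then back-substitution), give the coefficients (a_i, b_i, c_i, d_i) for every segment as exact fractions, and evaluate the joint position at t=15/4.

  seg 0: a=-3 b=1024/103 c=0 d=-200/103
  seg 1: a=5 b=424/103 c=-600/103 d=285/206
  seg 2: a=1 b=-266/103 c=255/103 d=-44/103
  seg 3: a=4 b=76/103 c=-141/103 d=47/309
S(15/4) = 227/824

Δ: Δ0=8, Δ1=-2, Δ2=1, Δ3=-2
row 1: diag=6, rhs=-60; c'=1/3, d'=-10
row 2: denom=10−2·1/3=28/3; d'=(18−2·-10)/(28/3)=57/14
row 3: denom=12−3·9/28=309/28; d'=(-18−3·57/14)/(309/28)=-282/103
back: M3=-282/103
back: M2=57/14−9/28·-282/103=510/103
back: M1=-10−1/3·510/103=-1200/103
M: M0=0, M1=-1200/103, M2=510/103, M3=-282/103, M4=0
seg 0: a=-3, c=M0/2=0, d=(M1−M0)/(6·1)=-200/103, b=Δ0−h0·(2M0+M1)/6=1024/103
seg 1: a=5, c=M1/2=-600/103, d=(M2−M1)/(6·2)=285/206, b=Δ1−h1·(2M1+M2)/6=424/103
seg 2: a=1, c=M2/2=255/103, d=(M3−M2)/(6·3)=-44/103, b=Δ2−h2·(2M2+M3)/6=-266/103
seg 3: a=4, c=M3/2=-141/103, d=(M4−M3)/(6·3)=47/309, b=Δ3−h3·(2M3+M4)/6=76/103
t_q=15/4 → seg 2, τ=3/4; S=1+-266/103·τ+255/103·τ²+-44/103·τ³=227/824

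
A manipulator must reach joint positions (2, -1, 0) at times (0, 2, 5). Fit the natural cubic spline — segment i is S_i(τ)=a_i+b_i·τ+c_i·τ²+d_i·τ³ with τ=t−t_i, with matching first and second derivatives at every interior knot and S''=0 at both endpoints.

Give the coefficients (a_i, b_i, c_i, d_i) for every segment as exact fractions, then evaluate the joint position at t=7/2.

Δ: Δ0=-3/2, Δ1=1/3
row 1: diag=10, rhs=11; c'=3/10, d'=11/10
back: M1=11/10
M: M0=0, M1=11/10, M2=0
seg 0: a=2, c=M0/2=0, d=(M1−M0)/(6·2)=11/120, b=Δ0−h0·(2M0+M1)/6=-28/15
seg 1: a=-1, c=M1/2=11/20, d=(M2−M1)/(6·3)=-11/180, b=Δ1−h1·(2M1+M2)/6=-23/30
t_q=7/2 → seg 1, τ=3/2; S=-1+-23/30·τ+11/20·τ²+-11/180·τ³=-179/160

  seg 0: a=2 b=-28/15 c=0 d=11/120
  seg 1: a=-1 b=-23/30 c=11/20 d=-11/180
S(7/2) = -179/160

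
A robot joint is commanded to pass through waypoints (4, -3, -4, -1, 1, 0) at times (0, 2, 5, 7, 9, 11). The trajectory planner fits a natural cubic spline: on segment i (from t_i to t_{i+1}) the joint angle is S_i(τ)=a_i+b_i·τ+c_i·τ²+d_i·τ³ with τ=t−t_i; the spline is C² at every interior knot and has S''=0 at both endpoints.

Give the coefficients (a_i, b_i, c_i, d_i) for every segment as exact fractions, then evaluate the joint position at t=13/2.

  seg 0: a=4 b=-31373/7710 c=0 d=1097/7710
  seg 1: a=-3 b=-18209/7710 c=1097/1285 d=-1369/23130
  seg 2: a=-4 b=4481/3855 c=165/514 d=-2347/30840
  seg 3: a=-1 b=11821/7710 c=-697/5140 d=-101/1542
  seg 4: a=1 b=1579/7710 c=-2717/5140 d=2717/30840
S(13/2) = -147291/82240

Δ: Δ0=-7/2, Δ1=-1/3, Δ2=3/2, Δ3=1, Δ4=-1/2
row 1: diag=10, rhs=19; c'=3/10, d'=19/10
row 2: denom=10−3·3/10=91/10; d'=(11−3·19/10)/(91/10)=53/91
row 3: denom=8−2·20/91=688/91; d'=(-3−2·53/91)/(688/91)=-379/688
row 4: denom=8−2·91/344=1285/172; d'=(-9−2·-379/688)/(1285/172)=-2717/2570
back: M4=-2717/2570
back: M3=-379/688−91/344·-2717/2570=-697/2570
back: M2=53/91−20/91·-697/2570=165/257
back: M1=19/10−3/10·165/257=2194/1285
M: M0=0, M1=2194/1285, M2=165/257, M3=-697/2570, M4=-2717/2570, M5=0
seg 0: a=4, c=M0/2=0, d=(M1−M0)/(6·2)=1097/7710, b=Δ0−h0·(2M0+M1)/6=-31373/7710
seg 1: a=-3, c=M1/2=1097/1285, d=(M2−M1)/(6·3)=-1369/23130, b=Δ1−h1·(2M1+M2)/6=-18209/7710
seg 2: a=-4, c=M2/2=165/514, d=(M3−M2)/(6·2)=-2347/30840, b=Δ2−h2·(2M2+M3)/6=4481/3855
seg 3: a=-1, c=M3/2=-697/5140, d=(M4−M3)/(6·2)=-101/1542, b=Δ3−h3·(2M3+M4)/6=11821/7710
seg 4: a=1, c=M4/2=-2717/5140, d=(M5−M4)/(6·2)=2717/30840, b=Δ4−h4·(2M4+M5)/6=1579/7710
t_q=13/2 → seg 2, τ=3/2; S=-4+4481/3855·τ+165/514·τ²+-2347/30840·τ³=-147291/82240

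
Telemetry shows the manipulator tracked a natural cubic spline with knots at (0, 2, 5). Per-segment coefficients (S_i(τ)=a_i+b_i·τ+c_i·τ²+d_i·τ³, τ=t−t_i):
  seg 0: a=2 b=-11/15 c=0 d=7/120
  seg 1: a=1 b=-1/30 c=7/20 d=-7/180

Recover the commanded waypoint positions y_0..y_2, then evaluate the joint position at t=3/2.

y_0=2 y_1=1 y_2=3
S(3/2) = 351/320

y_0 = S_0(0) = a_0 = 2
y_1 = S_1(0) = a_1 = 1
y_2 = S_1(3) = 3
t_q=3/2 is in segment 0 (τ=3/2); S_0(τ)=351/320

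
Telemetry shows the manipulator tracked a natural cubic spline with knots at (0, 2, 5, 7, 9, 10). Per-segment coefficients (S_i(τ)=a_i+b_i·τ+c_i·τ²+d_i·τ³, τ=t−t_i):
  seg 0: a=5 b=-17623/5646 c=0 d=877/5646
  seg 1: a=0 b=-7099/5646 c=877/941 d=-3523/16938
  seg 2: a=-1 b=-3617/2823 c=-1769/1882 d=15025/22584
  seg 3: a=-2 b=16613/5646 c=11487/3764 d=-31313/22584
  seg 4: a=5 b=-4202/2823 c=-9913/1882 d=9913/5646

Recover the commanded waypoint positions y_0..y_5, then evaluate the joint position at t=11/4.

y_0=5 y_1=0 y_2=-1 y_3=-2 y_4=5 y_5=0
S(11/4) = -61009/120448

y_0 = S_0(0) = a_0 = 5
y_1 = S_1(0) = a_1 = 0
y_2 = S_2(0) = a_2 = -1
y_3 = S_3(0) = a_3 = -2
y_4 = S_4(0) = a_4 = 5
y_5 = S_4(1) = 0
t_q=11/4 is in segment 1 (τ=3/4); S_1(τ)=-61009/120448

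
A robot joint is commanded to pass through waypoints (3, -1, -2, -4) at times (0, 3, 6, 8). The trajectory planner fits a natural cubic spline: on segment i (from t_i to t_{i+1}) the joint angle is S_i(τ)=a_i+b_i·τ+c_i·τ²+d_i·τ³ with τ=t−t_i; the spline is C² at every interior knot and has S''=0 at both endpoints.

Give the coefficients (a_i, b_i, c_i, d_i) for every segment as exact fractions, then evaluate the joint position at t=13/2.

  seg 0: a=3 b=-184/111 c=0 d=4/111
  seg 1: a=-1 b=-76/111 c=12/37 d=-23/333
  seg 2: a=-2 b=-67/111 c=-11/37 d=11/222
S(13/2) = -1403/592

Δ: Δ0=-4/3, Δ1=-1/3, Δ2=-1
row 1: diag=12, rhs=6; c'=1/4, d'=1/2
row 2: denom=10−3·1/4=37/4; d'=(-4−3·1/2)/(37/4)=-22/37
back: M2=-22/37
back: M1=1/2−1/4·-22/37=24/37
M: M0=0, M1=24/37, M2=-22/37, M3=0
seg 0: a=3, c=M0/2=0, d=(M1−M0)/(6·3)=4/111, b=Δ0−h0·(2M0+M1)/6=-184/111
seg 1: a=-1, c=M1/2=12/37, d=(M2−M1)/(6·3)=-23/333, b=Δ1−h1·(2M1+M2)/6=-76/111
seg 2: a=-2, c=M2/2=-11/37, d=(M3−M2)/(6·2)=11/222, b=Δ2−h2·(2M2+M3)/6=-67/111
t_q=13/2 → seg 2, τ=1/2; S=-2+-67/111·τ+-11/37·τ²+11/222·τ³=-1403/592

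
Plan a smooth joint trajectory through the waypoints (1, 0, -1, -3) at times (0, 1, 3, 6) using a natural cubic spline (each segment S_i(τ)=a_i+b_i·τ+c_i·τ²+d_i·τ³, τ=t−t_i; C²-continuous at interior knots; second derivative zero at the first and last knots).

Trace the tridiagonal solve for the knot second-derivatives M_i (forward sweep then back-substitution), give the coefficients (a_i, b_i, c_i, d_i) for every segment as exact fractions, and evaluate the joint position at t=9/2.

Δ: Δ0=-1, Δ1=-1/2, Δ2=-2/3
row 1: diag=6, rhs=3; c'=1/3, d'=1/2
row 2: denom=10−2·1/3=28/3; d'=(-1−2·1/2)/(28/3)=-3/14
back: M2=-3/14
back: M1=1/2−1/3·-3/14=4/7
M: M0=0, M1=4/7, M2=-3/14, M3=0
seg 0: a=1, c=M0/2=0, d=(M1−M0)/(6·1)=2/21, b=Δ0−h0·(2M0+M1)/6=-23/21
seg 1: a=0, c=M1/2=2/7, d=(M2−M1)/(6·2)=-11/168, b=Δ1−h1·(2M1+M2)/6=-17/21
seg 2: a=-1, c=M2/2=-3/28, d=(M3−M2)/(6·3)=1/84, b=Δ2−h2·(2M2+M3)/6=-19/42
t_q=9/2 → seg 2, τ=3/2; S=-1+-19/42·τ+-3/28·τ²+1/84·τ³=-421/224

  seg 0: a=1 b=-23/21 c=0 d=2/21
  seg 1: a=0 b=-17/21 c=2/7 d=-11/168
  seg 2: a=-1 b=-19/42 c=-3/28 d=1/84
S(9/2) = -421/224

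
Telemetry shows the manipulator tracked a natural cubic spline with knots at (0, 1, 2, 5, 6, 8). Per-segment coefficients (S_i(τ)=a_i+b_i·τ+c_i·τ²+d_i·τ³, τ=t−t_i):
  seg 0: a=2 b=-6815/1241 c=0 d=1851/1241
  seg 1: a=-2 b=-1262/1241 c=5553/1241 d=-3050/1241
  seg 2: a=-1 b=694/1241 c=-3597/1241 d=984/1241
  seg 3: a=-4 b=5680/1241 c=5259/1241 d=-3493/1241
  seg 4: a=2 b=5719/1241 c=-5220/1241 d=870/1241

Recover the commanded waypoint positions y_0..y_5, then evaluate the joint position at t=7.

y_0=2 y_1=-2 y_2=-1 y_3=-4 y_4=2 y_5=0
S(7) = 3851/1241

y_0 = S_0(0) = a_0 = 2
y_1 = S_1(0) = a_1 = -2
y_2 = S_2(0) = a_2 = -1
y_3 = S_3(0) = a_3 = -4
y_4 = S_4(0) = a_4 = 2
y_5 = S_4(2) = 0
t_q=7 is in segment 4 (τ=1); S_4(τ)=3851/1241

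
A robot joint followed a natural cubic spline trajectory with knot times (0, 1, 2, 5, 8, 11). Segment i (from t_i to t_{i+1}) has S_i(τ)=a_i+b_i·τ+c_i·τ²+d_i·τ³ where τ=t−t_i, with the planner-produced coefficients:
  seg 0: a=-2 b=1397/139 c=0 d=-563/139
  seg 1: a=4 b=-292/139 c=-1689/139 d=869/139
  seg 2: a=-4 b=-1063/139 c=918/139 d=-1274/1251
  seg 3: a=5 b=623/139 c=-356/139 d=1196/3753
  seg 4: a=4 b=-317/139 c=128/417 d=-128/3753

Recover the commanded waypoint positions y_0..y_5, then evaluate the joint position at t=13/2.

y_0 = S_0(0) = a_0 = -2
y_1 = S_1(0) = a_1 = 4
y_2 = S_2(0) = a_2 = -4
y_3 = S_3(0) = a_3 = 5
y_4 = S_4(0) = a_4 = 4
y_5 = S_4(3) = -1
t_q=13/2 is in segment 3 (τ=3/2); S_3(τ)=978/139

y_0=-2 y_1=4 y_2=-4 y_3=5 y_4=4 y_5=-1
S(13/2) = 978/139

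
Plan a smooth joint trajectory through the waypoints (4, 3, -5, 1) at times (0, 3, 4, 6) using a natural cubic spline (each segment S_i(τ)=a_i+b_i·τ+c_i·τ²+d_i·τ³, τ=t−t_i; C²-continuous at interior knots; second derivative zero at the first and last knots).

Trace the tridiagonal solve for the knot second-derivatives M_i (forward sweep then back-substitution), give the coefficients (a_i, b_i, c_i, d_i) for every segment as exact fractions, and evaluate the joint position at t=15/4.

  seg 0: a=4 b=466/141 c=0 d=-19/47
  seg 1: a=3 b=-1073/141 c=-171/47 d=458/141
  seg 2: a=-5 b=-725/141 c=287/47 d=-287/282
S(15/4) = -5089/1504

Δ: Δ0=-1/3, Δ1=-8, Δ2=3
row 1: diag=8, rhs=-46; c'=1/8, d'=-23/4
row 2: denom=6−1·1/8=47/8; d'=(66−1·-23/4)/(47/8)=574/47
back: M2=574/47
back: M1=-23/4−1/8·574/47=-342/47
M: M0=0, M1=-342/47, M2=574/47, M3=0
seg 0: a=4, c=M0/2=0, d=(M1−M0)/(6·3)=-19/47, b=Δ0−h0·(2M0+M1)/6=466/141
seg 1: a=3, c=M1/2=-171/47, d=(M2−M1)/(6·1)=458/141, b=Δ1−h1·(2M1+M2)/6=-1073/141
seg 2: a=-5, c=M2/2=287/47, d=(M3−M2)/(6·2)=-287/282, b=Δ2−h2·(2M2+M3)/6=-725/141
t_q=15/4 → seg 1, τ=3/4; S=3+-1073/141·τ+-171/47·τ²+458/141·τ³=-5089/1504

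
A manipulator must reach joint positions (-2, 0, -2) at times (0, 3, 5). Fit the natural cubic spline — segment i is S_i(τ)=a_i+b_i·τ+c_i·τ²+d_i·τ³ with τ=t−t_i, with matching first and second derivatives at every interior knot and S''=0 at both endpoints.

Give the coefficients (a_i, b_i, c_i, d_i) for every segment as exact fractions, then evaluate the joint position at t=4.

  seg 0: a=-2 b=7/6 c=0 d=-1/18
  seg 1: a=0 b=-1/3 c=-1/2 d=1/12
S(4) = -3/4

Δ: Δ0=2/3, Δ1=-1
row 1: diag=10, rhs=-10; c'=1/5, d'=-1
back: M1=-1
M: M0=0, M1=-1, M2=0
seg 0: a=-2, c=M0/2=0, d=(M1−M0)/(6·3)=-1/18, b=Δ0−h0·(2M0+M1)/6=7/6
seg 1: a=0, c=M1/2=-1/2, d=(M2−M1)/(6·2)=1/12, b=Δ1−h1·(2M1+M2)/6=-1/3
t_q=4 → seg 1, τ=1; S=0+-1/3·τ+-1/2·τ²+1/12·τ³=-3/4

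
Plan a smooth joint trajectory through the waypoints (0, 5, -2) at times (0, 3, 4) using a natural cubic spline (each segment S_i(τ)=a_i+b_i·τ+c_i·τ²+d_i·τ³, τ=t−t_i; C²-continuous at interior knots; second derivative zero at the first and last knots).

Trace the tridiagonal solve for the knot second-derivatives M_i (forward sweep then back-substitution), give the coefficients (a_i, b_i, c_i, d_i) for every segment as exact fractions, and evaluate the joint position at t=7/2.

Δ: Δ0=5/3, Δ1=-7
row 1: diag=8, rhs=-52; c'=1/8, d'=-13/2
back: M1=-13/2
M: M0=0, M1=-13/2, M2=0
seg 0: a=0, c=M0/2=0, d=(M1−M0)/(6·3)=-13/36, b=Δ0−h0·(2M0+M1)/6=59/12
seg 1: a=5, c=M1/2=-13/4, d=(M2−M1)/(6·1)=13/12, b=Δ1−h1·(2M1+M2)/6=-29/6
t_q=7/2 → seg 1, τ=1/2; S=5+-29/6·τ+-13/4·τ²+13/12·τ³=61/32

  seg 0: a=0 b=59/12 c=0 d=-13/36
  seg 1: a=5 b=-29/6 c=-13/4 d=13/12
S(7/2) = 61/32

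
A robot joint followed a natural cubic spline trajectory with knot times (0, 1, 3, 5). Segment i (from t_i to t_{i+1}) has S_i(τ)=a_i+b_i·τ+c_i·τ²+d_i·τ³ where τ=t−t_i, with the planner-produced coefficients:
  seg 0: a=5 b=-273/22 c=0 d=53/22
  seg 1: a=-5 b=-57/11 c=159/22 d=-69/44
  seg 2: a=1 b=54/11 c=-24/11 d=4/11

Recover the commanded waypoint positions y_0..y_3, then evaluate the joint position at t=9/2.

y_0 = S_0(0) = a_0 = 5
y_1 = S_1(0) = a_1 = -5
y_2 = S_2(0) = a_2 = 1
y_3 = S_2(2) = 5
t_q=9/2 is in segment 2 (τ=3/2); S_2(τ)=103/22

y_0=5 y_1=-5 y_2=1 y_3=5
S(9/2) = 103/22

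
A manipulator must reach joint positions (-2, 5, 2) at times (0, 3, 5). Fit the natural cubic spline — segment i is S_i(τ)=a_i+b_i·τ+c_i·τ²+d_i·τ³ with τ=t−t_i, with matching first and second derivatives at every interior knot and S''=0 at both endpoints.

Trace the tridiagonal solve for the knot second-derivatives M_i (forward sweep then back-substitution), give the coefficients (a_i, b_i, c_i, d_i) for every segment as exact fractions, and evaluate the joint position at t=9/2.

  seg 0: a=-2 b=209/60 c=0 d=-23/180
  seg 1: a=5 b=1/30 c=-23/20 d=23/120
S(9/2) = 199/64

Δ: Δ0=7/3, Δ1=-3/2
row 1: diag=10, rhs=-23; c'=1/5, d'=-23/10
back: M1=-23/10
M: M0=0, M1=-23/10, M2=0
seg 0: a=-2, c=M0/2=0, d=(M1−M0)/(6·3)=-23/180, b=Δ0−h0·(2M0+M1)/6=209/60
seg 1: a=5, c=M1/2=-23/20, d=(M2−M1)/(6·2)=23/120, b=Δ1−h1·(2M1+M2)/6=1/30
t_q=9/2 → seg 1, τ=3/2; S=5+1/30·τ+-23/20·τ²+23/120·τ³=199/64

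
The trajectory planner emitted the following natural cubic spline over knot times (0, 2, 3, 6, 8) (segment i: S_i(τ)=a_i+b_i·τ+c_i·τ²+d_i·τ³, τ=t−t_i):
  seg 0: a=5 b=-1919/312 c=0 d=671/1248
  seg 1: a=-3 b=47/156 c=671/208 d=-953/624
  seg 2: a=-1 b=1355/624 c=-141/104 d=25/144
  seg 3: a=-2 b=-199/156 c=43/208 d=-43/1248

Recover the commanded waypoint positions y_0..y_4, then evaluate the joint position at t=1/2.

y_0=5 y_1=-3 y_2=-1 y_3=-2 y_4=-4
S(1/2) = 6629/3328

y_0 = S_0(0) = a_0 = 5
y_1 = S_1(0) = a_1 = -3
y_2 = S_2(0) = a_2 = -1
y_3 = S_3(0) = a_3 = -2
y_4 = S_3(2) = -4
t_q=1/2 is in segment 0 (τ=1/2); S_0(τ)=6629/3328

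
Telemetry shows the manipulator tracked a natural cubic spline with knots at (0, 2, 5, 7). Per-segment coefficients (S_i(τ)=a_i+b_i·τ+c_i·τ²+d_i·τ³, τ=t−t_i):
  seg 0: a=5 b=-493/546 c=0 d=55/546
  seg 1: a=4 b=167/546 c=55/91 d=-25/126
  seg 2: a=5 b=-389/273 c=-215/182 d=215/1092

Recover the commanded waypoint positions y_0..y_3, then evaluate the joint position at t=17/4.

y_0=5 y_1=4 y_2=5 y_3=-1
S(17/4) = 63923/11648

y_0 = S_0(0) = a_0 = 5
y_1 = S_1(0) = a_1 = 4
y_2 = S_2(0) = a_2 = 5
y_3 = S_2(2) = -1
t_q=17/4 is in segment 1 (τ=9/4); S_1(τ)=63923/11648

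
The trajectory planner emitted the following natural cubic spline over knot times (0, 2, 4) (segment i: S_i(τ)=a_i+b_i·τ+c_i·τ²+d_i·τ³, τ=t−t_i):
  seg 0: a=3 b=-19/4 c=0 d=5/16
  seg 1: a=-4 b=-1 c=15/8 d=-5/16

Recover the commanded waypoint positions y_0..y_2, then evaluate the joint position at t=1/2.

y_0=3 y_1=-4 y_2=-1
S(1/2) = 85/128

y_0 = S_0(0) = a_0 = 3
y_1 = S_1(0) = a_1 = -4
y_2 = S_1(2) = -1
t_q=1/2 is in segment 0 (τ=1/2); S_0(τ)=85/128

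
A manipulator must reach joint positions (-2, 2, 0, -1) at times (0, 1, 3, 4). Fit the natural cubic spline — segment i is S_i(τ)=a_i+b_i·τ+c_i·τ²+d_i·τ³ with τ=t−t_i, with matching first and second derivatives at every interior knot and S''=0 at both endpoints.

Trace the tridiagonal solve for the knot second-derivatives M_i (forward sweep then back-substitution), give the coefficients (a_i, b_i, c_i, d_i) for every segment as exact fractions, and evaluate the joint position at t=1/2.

  seg 0: a=-2 b=79/16 c=0 d=-15/16
  seg 1: a=2 b=17/8 c=-45/16 d=5/8
  seg 2: a=0 b=-13/8 c=15/16 d=-5/16
S(1/2) = 45/128

Δ: Δ0=4, Δ1=-1, Δ2=-1
row 1: diag=6, rhs=-30; c'=1/3, d'=-5
row 2: denom=6−2·1/3=16/3; d'=(0−2·-5)/(16/3)=15/8
back: M2=15/8
back: M1=-5−1/3·15/8=-45/8
M: M0=0, M1=-45/8, M2=15/8, M3=0
seg 0: a=-2, c=M0/2=0, d=(M1−M0)/(6·1)=-15/16, b=Δ0−h0·(2M0+M1)/6=79/16
seg 1: a=2, c=M1/2=-45/16, d=(M2−M1)/(6·2)=5/8, b=Δ1−h1·(2M1+M2)/6=17/8
seg 2: a=0, c=M2/2=15/16, d=(M3−M2)/(6·1)=-5/16, b=Δ2−h2·(2M2+M3)/6=-13/8
t_q=1/2 → seg 0, τ=1/2; S=-2+79/16·τ+0·τ²+-15/16·τ³=45/128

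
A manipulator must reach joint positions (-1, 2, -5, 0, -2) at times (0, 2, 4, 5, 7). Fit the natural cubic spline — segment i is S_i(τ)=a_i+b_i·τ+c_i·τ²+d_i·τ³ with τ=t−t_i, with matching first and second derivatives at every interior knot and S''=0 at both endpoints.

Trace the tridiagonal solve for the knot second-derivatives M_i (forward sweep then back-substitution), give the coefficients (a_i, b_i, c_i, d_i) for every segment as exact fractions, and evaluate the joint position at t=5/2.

  seg 0: a=-1 b=481/128 c=0 d=-289/512
  seg 1: a=2 b=-193/64 c=-867/256 d=805/512
  seg 2: a=-5 b=295/128 c=387/64 d=-429/128
  seg 3: a=0 b=139/32 c=-513/128 d=171/256
S(5/2) = -647/4096

Δ: Δ0=3/2, Δ1=-7/2, Δ2=5, Δ3=-1
row 1: diag=8, rhs=-30; c'=1/4, d'=-15/4
row 2: denom=6−2·1/4=11/2; d'=(51−2·-15/4)/(11/2)=117/11
row 3: denom=6−1·2/11=64/11; d'=(-36−1·117/11)/(64/11)=-513/64
back: M3=-513/64
back: M2=117/11−2/11·-513/64=387/32
back: M1=-15/4−1/4·387/32=-867/128
M: M0=0, M1=-867/128, M2=387/32, M3=-513/64, M4=0
seg 0: a=-1, c=M0/2=0, d=(M1−M0)/(6·2)=-289/512, b=Δ0−h0·(2M0+M1)/6=481/128
seg 1: a=2, c=M1/2=-867/256, d=(M2−M1)/(6·2)=805/512, b=Δ1−h1·(2M1+M2)/6=-193/64
seg 2: a=-5, c=M2/2=387/64, d=(M3−M2)/(6·1)=-429/128, b=Δ2−h2·(2M2+M3)/6=295/128
seg 3: a=0, c=M3/2=-513/128, d=(M4−M3)/(6·2)=171/256, b=Δ3−h3·(2M3+M4)/6=139/32
t_q=5/2 → seg 1, τ=1/2; S=2+-193/64·τ+-867/256·τ²+805/512·τ³=-647/4096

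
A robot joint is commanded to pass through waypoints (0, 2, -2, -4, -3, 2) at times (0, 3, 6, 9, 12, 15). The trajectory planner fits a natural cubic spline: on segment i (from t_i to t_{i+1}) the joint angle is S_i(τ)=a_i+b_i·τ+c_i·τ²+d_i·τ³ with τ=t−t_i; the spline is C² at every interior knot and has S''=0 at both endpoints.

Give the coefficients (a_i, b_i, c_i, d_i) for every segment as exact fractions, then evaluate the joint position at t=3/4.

Δ: Δ0=2/3, Δ1=-4/3, Δ2=-2/3, Δ3=1/3, Δ4=5/3
row 1: diag=12, rhs=-12; c'=1/4, d'=-1
row 2: denom=12−3·1/4=45/4; d'=(4−3·-1)/(45/4)=28/45
row 3: denom=12−3·4/15=56/5; d'=(6−3·28/45)/(56/5)=31/84
row 4: denom=12−3·15/56=627/56; d'=(8−3·31/84)/(627/56)=386/627
back: M4=386/627
back: M3=31/84−15/56·386/627=128/627
back: M2=28/45−4/15·128/627=356/627
back: M1=-1−1/4·356/627=-716/627
M: M0=0, M1=-716/627, M2=356/627, M3=128/627, M4=386/627, M5=0
seg 0: a=0, c=M0/2=0, d=(M1−M0)/(6·3)=-358/5643, b=Δ0−h0·(2M0+M1)/6=776/627
seg 1: a=2, c=M1/2=-358/627, d=(M2−M1)/(6·3)=536/5643, b=Δ1−h1·(2M1+M2)/6=-298/627
seg 2: a=-2, c=M2/2=178/627, d=(M3−M2)/(6·3)=-2/99, b=Δ2−h2·(2M2+M3)/6=-838/627
seg 3: a=-4, c=M3/2=64/627, d=(M4−M3)/(6·3)=43/1881, b=Δ3−h3·(2M3+M4)/6=-112/627
seg 4: a=-3, c=M4/2=193/627, d=(M5−M4)/(6·3)=-193/5643, b=Δ4−h4·(2M4+M5)/6=659/627
t_q=3/4 → seg 0, τ=3/4; S=0+776/627·τ+0·τ²+-358/5643·τ³=6029/6688

  seg 0: a=0 b=776/627 c=0 d=-358/5643
  seg 1: a=2 b=-298/627 c=-358/627 d=536/5643
  seg 2: a=-2 b=-838/627 c=178/627 d=-2/99
  seg 3: a=-4 b=-112/627 c=64/627 d=43/1881
  seg 4: a=-3 b=659/627 c=193/627 d=-193/5643
S(3/4) = 6029/6688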